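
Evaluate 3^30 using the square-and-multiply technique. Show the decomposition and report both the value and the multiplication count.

Computing 3^30 by squaring (build up from 3^1; each line after the first costs one multiplication):

3^1 = 3
3^2 = (3^1)^2 = 3^2 = 9
3^3 = 3 * 3^2 = 3 * 9 = 27
3^6 = (3^3)^2 = 27^2 = 729
3^7 = 3 * 3^6 = 3 * 729 = 2187
3^14 = (3^7)^2 = 2187^2 = 4782969
3^15 = 3 * 3^14 = 3 * 4782969 = 14348907
3^30 = (3^15)^2 = 14348907^2 = 205891132094649

Result: 205891132094649
Multiplications needed: 7 (7 lines after 3^1)

3^30 = 205891132094649. Using exponentiation by squaring, this requires 7 multiplications. The key idea: if the exponent is even, square the half-power; if odd, multiply by the base once.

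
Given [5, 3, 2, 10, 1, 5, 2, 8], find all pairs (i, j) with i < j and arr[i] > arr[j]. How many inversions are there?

Finding inversions in [5, 3, 2, 10, 1, 5, 2, 8]:

(0, 1): arr[0]=5 > arr[1]=3
(0, 2): arr[0]=5 > arr[2]=2
(0, 4): arr[0]=5 > arr[4]=1
(0, 6): arr[0]=5 > arr[6]=2
(1, 2): arr[1]=3 > arr[2]=2
(1, 4): arr[1]=3 > arr[4]=1
(1, 6): arr[1]=3 > arr[6]=2
(2, 4): arr[2]=2 > arr[4]=1
(3, 4): arr[3]=10 > arr[4]=1
(3, 5): arr[3]=10 > arr[5]=5
(3, 6): arr[3]=10 > arr[6]=2
(3, 7): arr[3]=10 > arr[7]=8
(5, 6): arr[5]=5 > arr[6]=2

Total inversions: 13

The array has 13 inversion(s): (0,1), (0,2), (0,4), (0,6), (1,2), (1,4), (1,6), (2,4), (3,4), (3,5), (3,6), (3,7), (5,6). Each pair (i,j) satisfies i < j and arr[i] > arr[j].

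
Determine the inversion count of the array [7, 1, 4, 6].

Finding inversions in [7, 1, 4, 6]:

(0, 1): arr[0]=7 > arr[1]=1
(0, 2): arr[0]=7 > arr[2]=4
(0, 3): arr[0]=7 > arr[3]=6

Total inversions: 3

The array has 3 inversion(s): (0,1), (0,2), (0,3). Each pair (i,j) satisfies i < j and arr[i] > arr[j].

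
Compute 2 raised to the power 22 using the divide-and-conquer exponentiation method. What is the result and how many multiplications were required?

Computing 2^22 by squaring (build up from 2^1; each line after the first costs one multiplication):

2^1 = 2
2^2 = (2^1)^2 = 2^2 = 4
2^4 = (2^2)^2 = 4^2 = 16
2^5 = 2 * 2^4 = 2 * 16 = 32
2^10 = (2^5)^2 = 32^2 = 1024
2^11 = 2 * 2^10 = 2 * 1024 = 2048
2^22 = (2^11)^2 = 2048^2 = 4194304

Result: 4194304
Multiplications needed: 6 (6 lines after 2^1)

2^22 = 4194304. Using exponentiation by squaring, this requires 6 multiplications. The key idea: if the exponent is even, square the half-power; if odd, multiply by the base once.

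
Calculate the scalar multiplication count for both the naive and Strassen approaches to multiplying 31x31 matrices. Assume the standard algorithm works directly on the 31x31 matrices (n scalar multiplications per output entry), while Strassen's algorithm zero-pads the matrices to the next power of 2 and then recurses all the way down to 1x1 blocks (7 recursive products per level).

Matrix multiplication for 31x31 matrices:

Strassen's algorithm requires power-of-2 dimensions. Pad 31x31 to 32x32 (next power of 2).

Standard algorithm: 31^3 = 29791 multiplications
Strassen's algorithm: 7^(log2(32)) = 7^5 = 16807 multiplications
Savings: 29791 - 16807 = 12984 multiplications

Standard: 29791 multiplications (31^3). Strassen: 16807 multiplications (7^5, after padding to 32x32). Strassen reduces 8 recursive multiplications to 7 at each level.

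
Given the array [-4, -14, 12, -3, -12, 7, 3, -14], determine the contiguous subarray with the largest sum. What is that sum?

Using Kadane's algorithm on [-4, -14, 12, -3, -12, 7, 3, -14]:

Scanning through the array:
Position 1 (value -14): max_ending_here = -14, max_so_far = -4
Position 2 (value 12): max_ending_here = 12, max_so_far = 12
Position 3 (value -3): max_ending_here = 9, max_so_far = 12
Position 4 (value -12): max_ending_here = -3, max_so_far = 12
Position 5 (value 7): max_ending_here = 7, max_so_far = 12
Position 6 (value 3): max_ending_here = 10, max_so_far = 12
Position 7 (value -14): max_ending_here = -4, max_so_far = 12

Maximum subarray: [12]
Maximum sum: 12

The maximum subarray is [12] with sum 12. This subarray runs from index 2 to index 2.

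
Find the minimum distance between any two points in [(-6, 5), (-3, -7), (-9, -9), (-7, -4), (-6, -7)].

Computing all pairwise distances among 5 points:

d((-6, 5), (-3, -7)) = 12.3693
d((-6, 5), (-9, -9)) = 14.3178
d((-6, 5), (-7, -4)) = 9.0554
d((-6, 5), (-6, -7)) = 12.0
d((-3, -7), (-9, -9)) = 6.3246
d((-3, -7), (-7, -4)) = 5.0
d((-3, -7), (-6, -7)) = 3.0 <-- minimum
d((-9, -9), (-7, -4)) = 5.3852
d((-9, -9), (-6, -7)) = 3.6056
d((-7, -4), (-6, -7)) = 3.1623

Closest pair: (-3, -7) and (-6, -7) with distance 3.0

The closest pair is (-3, -7) and (-6, -7) with Euclidean distance 3.0. For 5 points, brute-force pairwise comparison is shown above. For large n, the divide-and-conquer algorithm (sort by x, recurse on halves, check the dividing strip) achieves O(n log n).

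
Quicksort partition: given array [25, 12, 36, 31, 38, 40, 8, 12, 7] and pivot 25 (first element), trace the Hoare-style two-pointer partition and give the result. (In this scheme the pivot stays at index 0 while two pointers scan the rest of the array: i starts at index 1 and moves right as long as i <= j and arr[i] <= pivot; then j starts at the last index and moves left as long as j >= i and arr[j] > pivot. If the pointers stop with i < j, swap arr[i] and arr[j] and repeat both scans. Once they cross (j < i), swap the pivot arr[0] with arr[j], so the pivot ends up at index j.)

Hoare-style two-pointer partition with pivot = 25:

Initial array: [25, 12, 36, 31, 38, 40, 8, 12, 7]

Pointers start at i = 1, j = 8.
i stops at index 2 (arr[2]=36 > 25), j stops at index 8 (arr[8]=7 <= 25): swap arr[2] and arr[8], array becomes [25, 12, 7, 31, 38, 40, 8, 12, 36]
i stops at index 3 (arr[3]=31 > 25), j stops at index 7 (arr[7]=12 <= 25): swap arr[3] and arr[7], array becomes [25, 12, 7, 12, 38, 40, 8, 31, 36]
i stops at index 4 (arr[4]=38 > 25), j stops at index 6 (arr[6]=8 <= 25): swap arr[4] and arr[6], array becomes [25, 12, 7, 12, 8, 40, 38, 31, 36]
i ends at 5, j ends at 4: the pointers have crossed (j < i), so scanning stops.

Swap pivot arr[0] with arr[4] to place pivot at position 4: [8, 12, 7, 12, 25, 40, 38, 31, 36]
Pivot position: 4

After partitioning with pivot 25, the array becomes [8, 12, 7, 12, 25, 40, 38, 31, 36]. The pivot is placed at index 4. All elements to the left of the pivot are <= 25, and all elements to the right are > 25.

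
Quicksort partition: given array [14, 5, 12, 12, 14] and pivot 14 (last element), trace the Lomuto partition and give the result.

Lomuto partition with pivot = 14:

Initial array: [14, 5, 12, 12, 14]

arr[0]=14 <= 14: swap with position 0, array becomes [14, 5, 12, 12, 14]
arr[1]=5 <= 14: swap with position 1, array becomes [14, 5, 12, 12, 14]
arr[2]=12 <= 14: swap with position 2, array becomes [14, 5, 12, 12, 14]
arr[3]=12 <= 14: swap with position 3, array becomes [14, 5, 12, 12, 14]

Place pivot at position 4: [14, 5, 12, 12, 14]
Pivot position: 4

After partitioning with pivot 14, the array becomes [14, 5, 12, 12, 14]. The pivot is placed at index 4. All elements to the left of the pivot are <= 14, and all elements to the right are > 14.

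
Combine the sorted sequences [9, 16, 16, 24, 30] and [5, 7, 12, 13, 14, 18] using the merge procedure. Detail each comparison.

Merging process:

Compare 9 vs 5: take 5 from right. Merged: [5]
Compare 9 vs 7: take 7 from right. Merged: [5, 7]
Compare 9 vs 12: take 9 from left. Merged: [5, 7, 9]
Compare 16 vs 12: take 12 from right. Merged: [5, 7, 9, 12]
Compare 16 vs 13: take 13 from right. Merged: [5, 7, 9, 12, 13]
Compare 16 vs 14: take 14 from right. Merged: [5, 7, 9, 12, 13, 14]
Compare 16 vs 18: take 16 from left. Merged: [5, 7, 9, 12, 13, 14, 16]
Compare 16 vs 18: take 16 from left. Merged: [5, 7, 9, 12, 13, 14, 16, 16]
Compare 24 vs 18: take 18 from right. Merged: [5, 7, 9, 12, 13, 14, 16, 16, 18]
Append remaining from left: [24, 30]. Merged: [5, 7, 9, 12, 13, 14, 16, 16, 18, 24, 30]

Final merged array: [5, 7, 9, 12, 13, 14, 16, 16, 18, 24, 30]
Total comparisons: 9

The merged array is [5, 7, 9, 12, 13, 14, 16, 16, 18, 24, 30], requiring 9 comparisons. The merge step runs in O(n) time where n is the total number of elements.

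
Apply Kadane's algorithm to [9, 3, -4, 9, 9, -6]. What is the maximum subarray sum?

Using Kadane's algorithm on [9, 3, -4, 9, 9, -6]:

Scanning through the array:
Position 1 (value 3): max_ending_here = 12, max_so_far = 12
Position 2 (value -4): max_ending_here = 8, max_so_far = 12
Position 3 (value 9): max_ending_here = 17, max_so_far = 17
Position 4 (value 9): max_ending_here = 26, max_so_far = 26
Position 5 (value -6): max_ending_here = 20, max_so_far = 26

Maximum subarray: [9, 3, -4, 9, 9]
Maximum sum: 26

The maximum subarray is [9, 3, -4, 9, 9] with sum 26. This subarray runs from index 0 to index 4.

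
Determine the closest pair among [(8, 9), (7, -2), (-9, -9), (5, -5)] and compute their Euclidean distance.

Computing all pairwise distances among 4 points:

d((8, 9), (7, -2)) = 11.0454
d((8, 9), (-9, -9)) = 24.7588
d((8, 9), (5, -5)) = 14.3178
d((7, -2), (-9, -9)) = 17.4642
d((7, -2), (5, -5)) = 3.6056 <-- minimum
d((-9, -9), (5, -5)) = 14.5602

Closest pair: (7, -2) and (5, -5) with distance 3.6056

The closest pair is (7, -2) and (5, -5) with Euclidean distance 3.6056. For 4 points, brute-force pairwise comparison is shown above. For large n, the divide-and-conquer algorithm (sort by x, recurse on halves, check the dividing strip) achieves O(n log n).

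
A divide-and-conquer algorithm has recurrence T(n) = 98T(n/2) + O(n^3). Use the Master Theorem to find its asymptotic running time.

Master Theorem for T(n) = 98T(n/2) + O(n^3):

a = 98, b = 2, c = 3
log_b(a) = log_2(98) = 6.6147

Case 1: c = 3 < log_2(98) = 6.6147
T(n) = O(n^(log_2 98))

For T(n) = 98T(n/2) + O(n^3): log_2(98) = 6.6147. This is Case 1 of the Master Theorem (c < log_b(a), work dominated by leaves), giving O(n^(log_2 98)).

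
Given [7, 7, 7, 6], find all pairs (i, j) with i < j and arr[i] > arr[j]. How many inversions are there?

Finding inversions in [7, 7, 7, 6]:

(0, 3): arr[0]=7 > arr[3]=6
(1, 3): arr[1]=7 > arr[3]=6
(2, 3): arr[2]=7 > arr[3]=6

Total inversions: 3

The array has 3 inversion(s): (0,3), (1,3), (2,3). Each pair (i,j) satisfies i < j and arr[i] > arr[j].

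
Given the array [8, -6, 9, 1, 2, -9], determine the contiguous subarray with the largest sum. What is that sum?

Using Kadane's algorithm on [8, -6, 9, 1, 2, -9]:

Scanning through the array:
Position 1 (value -6): max_ending_here = 2, max_so_far = 8
Position 2 (value 9): max_ending_here = 11, max_so_far = 11
Position 3 (value 1): max_ending_here = 12, max_so_far = 12
Position 4 (value 2): max_ending_here = 14, max_so_far = 14
Position 5 (value -9): max_ending_here = 5, max_so_far = 14

Maximum subarray: [8, -6, 9, 1, 2]
Maximum sum: 14

The maximum subarray is [8, -6, 9, 1, 2] with sum 14. This subarray runs from index 0 to index 4.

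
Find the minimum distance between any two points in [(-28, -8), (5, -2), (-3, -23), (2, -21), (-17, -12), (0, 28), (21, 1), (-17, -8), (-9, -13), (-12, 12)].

Computing all pairwise distances among 10 points:

d((-28, -8), (5, -2)) = 33.541
d((-28, -8), (-3, -23)) = 29.1548
d((-28, -8), (2, -21)) = 32.6956
d((-28, -8), (-17, -12)) = 11.7047
d((-28, -8), (0, 28)) = 45.607
d((-28, -8), (21, 1)) = 49.8197
d((-28, -8), (-17, -8)) = 11.0
d((-28, -8), (-9, -13)) = 19.6469
d((-28, -8), (-12, 12)) = 25.6125
d((5, -2), (-3, -23)) = 22.4722
d((5, -2), (2, -21)) = 19.2354
d((5, -2), (-17, -12)) = 24.1661
d((5, -2), (0, 28)) = 30.4138
d((5, -2), (21, 1)) = 16.2788
d((5, -2), (-17, -8)) = 22.8035
d((5, -2), (-9, -13)) = 17.8045
d((5, -2), (-12, 12)) = 22.0227
d((-3, -23), (2, -21)) = 5.3852
d((-3, -23), (-17, -12)) = 17.8045
d((-3, -23), (0, 28)) = 51.0882
d((-3, -23), (21, 1)) = 33.9411
d((-3, -23), (-17, -8)) = 20.5183
d((-3, -23), (-9, -13)) = 11.6619
d((-3, -23), (-12, 12)) = 36.1386
d((2, -21), (-17, -12)) = 21.0238
d((2, -21), (0, 28)) = 49.0408
d((2, -21), (21, 1)) = 29.0689
d((2, -21), (-17, -8)) = 23.0217
d((2, -21), (-9, -13)) = 13.6015
d((2, -21), (-12, 12)) = 35.8469
d((-17, -12), (0, 28)) = 43.4626
d((-17, -12), (21, 1)) = 40.1622
d((-17, -12), (-17, -8)) = 4.0 <-- minimum
d((-17, -12), (-9, -13)) = 8.0623
d((-17, -12), (-12, 12)) = 24.5153
d((0, 28), (21, 1)) = 34.2053
d((0, 28), (-17, -8)) = 39.8121
d((0, 28), (-9, -13)) = 41.9762
d((0, 28), (-12, 12)) = 20.0
d((21, 1), (-17, -8)) = 39.0512
d((21, 1), (-9, -13)) = 33.1059
d((21, 1), (-12, 12)) = 34.7851
d((-17, -8), (-9, -13)) = 9.434
d((-17, -8), (-12, 12)) = 20.6155
d((-9, -13), (-12, 12)) = 25.1794

Closest pair: (-17, -12) and (-17, -8) with distance 4.0

The closest pair is (-17, -12) and (-17, -8) with Euclidean distance 4.0. For 10 points, brute-force pairwise comparison is shown above. For large n, the divide-and-conquer algorithm (sort by x, recurse on halves, check the dividing strip) achieves O(n log n).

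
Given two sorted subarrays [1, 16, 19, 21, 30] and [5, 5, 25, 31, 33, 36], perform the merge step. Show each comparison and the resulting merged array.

Merging process:

Compare 1 vs 5: take 1 from left. Merged: [1]
Compare 16 vs 5: take 5 from right. Merged: [1, 5]
Compare 16 vs 5: take 5 from right. Merged: [1, 5, 5]
Compare 16 vs 25: take 16 from left. Merged: [1, 5, 5, 16]
Compare 19 vs 25: take 19 from left. Merged: [1, 5, 5, 16, 19]
Compare 21 vs 25: take 21 from left. Merged: [1, 5, 5, 16, 19, 21]
Compare 30 vs 25: take 25 from right. Merged: [1, 5, 5, 16, 19, 21, 25]
Compare 30 vs 31: take 30 from left. Merged: [1, 5, 5, 16, 19, 21, 25, 30]
Append remaining from right: [31, 33, 36]. Merged: [1, 5, 5, 16, 19, 21, 25, 30, 31, 33, 36]

Final merged array: [1, 5, 5, 16, 19, 21, 25, 30, 31, 33, 36]
Total comparisons: 8

The merged array is [1, 5, 5, 16, 19, 21, 25, 30, 31, 33, 36], requiring 8 comparisons. The merge step runs in O(n) time where n is the total number of elements.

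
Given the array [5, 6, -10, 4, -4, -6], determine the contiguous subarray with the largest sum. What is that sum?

Using Kadane's algorithm on [5, 6, -10, 4, -4, -6]:

Scanning through the array:
Position 1 (value 6): max_ending_here = 11, max_so_far = 11
Position 2 (value -10): max_ending_here = 1, max_so_far = 11
Position 3 (value 4): max_ending_here = 5, max_so_far = 11
Position 4 (value -4): max_ending_here = 1, max_so_far = 11
Position 5 (value -6): max_ending_here = -5, max_so_far = 11

Maximum subarray: [5, 6]
Maximum sum: 11

The maximum subarray is [5, 6] with sum 11. This subarray runs from index 0 to index 1.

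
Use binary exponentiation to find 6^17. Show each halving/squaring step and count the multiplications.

Computing 6^17 by squaring (build up from 6^1; each line after the first costs one multiplication):

6^1 = 6
6^2 = (6^1)^2 = 6^2 = 36
6^4 = (6^2)^2 = 36^2 = 1296
6^8 = (6^4)^2 = 1296^2 = 1679616
6^16 = (6^8)^2 = 1679616^2 = 2821109907456
6^17 = 6 * 6^16 = 6 * 2821109907456 = 16926659444736

Result: 16926659444736
Multiplications needed: 5 (5 lines after 6^1)

6^17 = 16926659444736. Using exponentiation by squaring, this requires 5 multiplications. The key idea: if the exponent is even, square the half-power; if odd, multiply by the base once.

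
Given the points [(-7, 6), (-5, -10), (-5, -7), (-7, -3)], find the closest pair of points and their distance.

Computing all pairwise distances among 4 points:

d((-7, 6), (-5, -10)) = 16.1245
d((-7, 6), (-5, -7)) = 13.1529
d((-7, 6), (-7, -3)) = 9.0
d((-5, -10), (-5, -7)) = 3.0 <-- minimum
d((-5, -10), (-7, -3)) = 7.2801
d((-5, -7), (-7, -3)) = 4.4721

Closest pair: (-5, -10) and (-5, -7) with distance 3.0

The closest pair is (-5, -10) and (-5, -7) with Euclidean distance 3.0. For 4 points, brute-force pairwise comparison is shown above. For large n, the divide-and-conquer algorithm (sort by x, recurse on halves, check the dividing strip) achieves O(n log n).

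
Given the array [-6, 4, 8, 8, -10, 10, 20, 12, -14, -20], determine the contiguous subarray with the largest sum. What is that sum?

Using Kadane's algorithm on [-6, 4, 8, 8, -10, 10, 20, 12, -14, -20]:

Scanning through the array:
Position 1 (value 4): max_ending_here = 4, max_so_far = 4
Position 2 (value 8): max_ending_here = 12, max_so_far = 12
Position 3 (value 8): max_ending_here = 20, max_so_far = 20
Position 4 (value -10): max_ending_here = 10, max_so_far = 20
Position 5 (value 10): max_ending_here = 20, max_so_far = 20
Position 6 (value 20): max_ending_here = 40, max_so_far = 40
Position 7 (value 12): max_ending_here = 52, max_so_far = 52
Position 8 (value -14): max_ending_here = 38, max_so_far = 52
Position 9 (value -20): max_ending_here = 18, max_so_far = 52

Maximum subarray: [4, 8, 8, -10, 10, 20, 12]
Maximum sum: 52

The maximum subarray is [4, 8, 8, -10, 10, 20, 12] with sum 52. This subarray runs from index 1 to index 7.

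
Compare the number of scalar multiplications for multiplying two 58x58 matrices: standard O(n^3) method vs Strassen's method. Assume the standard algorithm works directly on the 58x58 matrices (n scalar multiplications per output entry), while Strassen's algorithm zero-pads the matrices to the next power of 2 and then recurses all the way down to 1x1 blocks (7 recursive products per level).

Matrix multiplication for 58x58 matrices:

Strassen's algorithm requires power-of-2 dimensions. Pad 58x58 to 64x64 (next power of 2).

Standard algorithm: 58^3 = 195112 multiplications
Strassen's algorithm: 7^(log2(64)) = 7^6 = 117649 multiplications
Savings: 195112 - 117649 = 77463 multiplications

Standard: 195112 multiplications (58^3). Strassen: 117649 multiplications (7^6, after padding to 64x64). Strassen reduces 8 recursive multiplications to 7 at each level.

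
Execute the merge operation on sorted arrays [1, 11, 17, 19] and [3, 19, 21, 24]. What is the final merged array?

Merging process:

Compare 1 vs 3: take 1 from left. Merged: [1]
Compare 11 vs 3: take 3 from right. Merged: [1, 3]
Compare 11 vs 19: take 11 from left. Merged: [1, 3, 11]
Compare 17 vs 19: take 17 from left. Merged: [1, 3, 11, 17]
Compare 19 vs 19: take 19 from left. Merged: [1, 3, 11, 17, 19]
Append remaining from right: [19, 21, 24]. Merged: [1, 3, 11, 17, 19, 19, 21, 24]

Final merged array: [1, 3, 11, 17, 19, 19, 21, 24]
Total comparisons: 5

The merged array is [1, 3, 11, 17, 19, 19, 21, 24], requiring 5 comparisons. The merge step runs in O(n) time where n is the total number of elements.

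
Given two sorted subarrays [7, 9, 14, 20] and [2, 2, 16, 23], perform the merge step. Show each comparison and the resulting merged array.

Merging process:

Compare 7 vs 2: take 2 from right. Merged: [2]
Compare 7 vs 2: take 2 from right. Merged: [2, 2]
Compare 7 vs 16: take 7 from left. Merged: [2, 2, 7]
Compare 9 vs 16: take 9 from left. Merged: [2, 2, 7, 9]
Compare 14 vs 16: take 14 from left. Merged: [2, 2, 7, 9, 14]
Compare 20 vs 16: take 16 from right. Merged: [2, 2, 7, 9, 14, 16]
Compare 20 vs 23: take 20 from left. Merged: [2, 2, 7, 9, 14, 16, 20]
Append remaining from right: [23]. Merged: [2, 2, 7, 9, 14, 16, 20, 23]

Final merged array: [2, 2, 7, 9, 14, 16, 20, 23]
Total comparisons: 7

The merged array is [2, 2, 7, 9, 14, 16, 20, 23], requiring 7 comparisons. The merge step runs in O(n) time where n is the total number of elements.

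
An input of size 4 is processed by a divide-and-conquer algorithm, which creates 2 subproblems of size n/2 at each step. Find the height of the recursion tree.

For divide and conquer with division factor 2:

Problem sizes at each level:
Level 0: 4
Level 1: 2
Level 2: 1

The root is level 0 and the size-1 base case is level 2 (the tree spans levels 0 through 2, i.e. 3 levels counting the root), so the depth is the number of divisions: log_2(4) = 2

The recursion tree depth is log_2(4) = 2. At each level, the problem size is divided by 2, so it takes 2 divisions to reduce to a base case of size 1. The algorithm makes 2 recursive calls at each level.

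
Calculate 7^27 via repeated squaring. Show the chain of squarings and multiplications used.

Computing 7^27 by squaring (build up from 7^1; each line after the first costs one multiplication):

7^1 = 7
7^2 = (7^1)^2 = 7^2 = 49
7^3 = 7 * 7^2 = 7 * 49 = 343
7^6 = (7^3)^2 = 343^2 = 117649
7^12 = (7^6)^2 = 117649^2 = 13841287201
7^13 = 7 * 7^12 = 7 * 13841287201 = 96889010407
7^26 = (7^13)^2 = 96889010407^2 = 9387480337647754305649
7^27 = 7 * 7^26 = 7 * 9387480337647754305649 = 65712362363534280139543

Result: 65712362363534280139543
Multiplications needed: 7 (7 lines after 7^1)

7^27 = 65712362363534280139543. Using exponentiation by squaring, this requires 7 multiplications. The key idea: if the exponent is even, square the half-power; if odd, multiply by the base once.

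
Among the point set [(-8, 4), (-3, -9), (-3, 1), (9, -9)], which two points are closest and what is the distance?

Computing all pairwise distances among 4 points:

d((-8, 4), (-3, -9)) = 13.9284
d((-8, 4), (-3, 1)) = 5.831 <-- minimum
d((-8, 4), (9, -9)) = 21.4009
d((-3, -9), (-3, 1)) = 10.0
d((-3, -9), (9, -9)) = 12.0
d((-3, 1), (9, -9)) = 15.6205

Closest pair: (-8, 4) and (-3, 1) with distance 5.831

The closest pair is (-8, 4) and (-3, 1) with Euclidean distance 5.831. For 4 points, brute-force pairwise comparison is shown above. For large n, the divide-and-conquer algorithm (sort by x, recurse on halves, check the dividing strip) achieves O(n log n).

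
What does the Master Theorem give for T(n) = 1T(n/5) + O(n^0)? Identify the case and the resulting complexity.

Master Theorem for T(n) = 1T(n/5) + O(n^0):

a = 1, b = 5, c = 0
log_b(a) = log_5(1) = 0.0000

Case 2: c = 0 = log_5(1) = 0.0000
T(n) = O(n^0 log n) = O(log n)

For T(n) = 1T(n/5) + O(n^0): log_5(1) = 0.0000. This is Case 2 of the Master Theorem (c = log_b(a), equal work at all levels), giving O(log n).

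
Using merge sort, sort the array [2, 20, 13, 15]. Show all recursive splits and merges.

Merge sort trace:

Split: [2, 20, 13, 15] -> [2, 20] and [13, 15]
  Split: [2, 20] -> [2] and [20]
  Merge: [2] + [20] -> [2, 20]
  Split: [13, 15] -> [13] and [15]
  Merge: [13] + [15] -> [13, 15]
Merge: [2, 20] + [13, 15] -> [2, 13, 15, 20]

Final sorted array: [2, 13, 15, 20]

The merge sort proceeds by recursively splitting the array and merging sorted halves.
After all merges, the sorted array is [2, 13, 15, 20].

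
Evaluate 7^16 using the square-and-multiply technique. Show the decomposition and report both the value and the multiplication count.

Computing 7^16 by squaring (build up from 7^1; each line after the first costs one multiplication):

7^1 = 7
7^2 = (7^1)^2 = 7^2 = 49
7^4 = (7^2)^2 = 49^2 = 2401
7^8 = (7^4)^2 = 2401^2 = 5764801
7^16 = (7^8)^2 = 5764801^2 = 33232930569601

Result: 33232930569601
Multiplications needed: 4 (4 lines after 7^1)

7^16 = 33232930569601. Using exponentiation by squaring, this requires 4 multiplications. The key idea: if the exponent is even, square the half-power; if odd, multiply by the base once.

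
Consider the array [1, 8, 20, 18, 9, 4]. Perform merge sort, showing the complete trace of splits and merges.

Merge sort trace:

Split: [1, 8, 20, 18, 9, 4] -> [1, 8, 20] and [18, 9, 4]
  Split: [1, 8, 20] -> [1] and [8, 20]
    Split: [8, 20] -> [8] and [20]
    Merge: [8] + [20] -> [8, 20]
  Merge: [1] + [8, 20] -> [1, 8, 20]
  Split: [18, 9, 4] -> [18] and [9, 4]
    Split: [9, 4] -> [9] and [4]
    Merge: [9] + [4] -> [4, 9]
  Merge: [18] + [4, 9] -> [4, 9, 18]
Merge: [1, 8, 20] + [4, 9, 18] -> [1, 4, 8, 9, 18, 20]

Final sorted array: [1, 4, 8, 9, 18, 20]

The merge sort proceeds by recursively splitting the array and merging sorted halves.
After all merges, the sorted array is [1, 4, 8, 9, 18, 20].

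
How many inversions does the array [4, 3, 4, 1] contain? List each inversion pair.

Finding inversions in [4, 3, 4, 1]:

(0, 1): arr[0]=4 > arr[1]=3
(0, 3): arr[0]=4 > arr[3]=1
(1, 3): arr[1]=3 > arr[3]=1
(2, 3): arr[2]=4 > arr[3]=1

Total inversions: 4

The array has 4 inversion(s): (0,1), (0,3), (1,3), (2,3). Each pair (i,j) satisfies i < j and arr[i] > arr[j].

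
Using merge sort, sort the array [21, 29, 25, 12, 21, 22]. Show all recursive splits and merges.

Merge sort trace:

Split: [21, 29, 25, 12, 21, 22] -> [21, 29, 25] and [12, 21, 22]
  Split: [21, 29, 25] -> [21] and [29, 25]
    Split: [29, 25] -> [29] and [25]
    Merge: [29] + [25] -> [25, 29]
  Merge: [21] + [25, 29] -> [21, 25, 29]
  Split: [12, 21, 22] -> [12] and [21, 22]
    Split: [21, 22] -> [21] and [22]
    Merge: [21] + [22] -> [21, 22]
  Merge: [12] + [21, 22] -> [12, 21, 22]
Merge: [21, 25, 29] + [12, 21, 22] -> [12, 21, 21, 22, 25, 29]

Final sorted array: [12, 21, 21, 22, 25, 29]

The merge sort proceeds by recursively splitting the array and merging sorted halves.
After all merges, the sorted array is [12, 21, 21, 22, 25, 29].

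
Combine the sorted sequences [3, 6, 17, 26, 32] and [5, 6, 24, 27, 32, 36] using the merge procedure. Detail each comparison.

Merging process:

Compare 3 vs 5: take 3 from left. Merged: [3]
Compare 6 vs 5: take 5 from right. Merged: [3, 5]
Compare 6 vs 6: take 6 from left. Merged: [3, 5, 6]
Compare 17 vs 6: take 6 from right. Merged: [3, 5, 6, 6]
Compare 17 vs 24: take 17 from left. Merged: [3, 5, 6, 6, 17]
Compare 26 vs 24: take 24 from right. Merged: [3, 5, 6, 6, 17, 24]
Compare 26 vs 27: take 26 from left. Merged: [3, 5, 6, 6, 17, 24, 26]
Compare 32 vs 27: take 27 from right. Merged: [3, 5, 6, 6, 17, 24, 26, 27]
Compare 32 vs 32: take 32 from left. Merged: [3, 5, 6, 6, 17, 24, 26, 27, 32]
Append remaining from right: [32, 36]. Merged: [3, 5, 6, 6, 17, 24, 26, 27, 32, 32, 36]

Final merged array: [3, 5, 6, 6, 17, 24, 26, 27, 32, 32, 36]
Total comparisons: 9

The merged array is [3, 5, 6, 6, 17, 24, 26, 27, 32, 32, 36], requiring 9 comparisons. The merge step runs in O(n) time where n is the total number of elements.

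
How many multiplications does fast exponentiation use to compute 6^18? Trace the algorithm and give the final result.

Computing 6^18 by squaring (build up from 6^1; each line after the first costs one multiplication):

6^1 = 6
6^2 = (6^1)^2 = 6^2 = 36
6^4 = (6^2)^2 = 36^2 = 1296
6^8 = (6^4)^2 = 1296^2 = 1679616
6^9 = 6 * 6^8 = 6 * 1679616 = 10077696
6^18 = (6^9)^2 = 10077696^2 = 101559956668416

Result: 101559956668416
Multiplications needed: 5 (5 lines after 6^1)

6^18 = 101559956668416. Using exponentiation by squaring, this requires 5 multiplications. The key idea: if the exponent is even, square the half-power; if odd, multiply by the base once.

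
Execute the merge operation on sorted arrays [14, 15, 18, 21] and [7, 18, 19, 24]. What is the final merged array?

Merging process:

Compare 14 vs 7: take 7 from right. Merged: [7]
Compare 14 vs 18: take 14 from left. Merged: [7, 14]
Compare 15 vs 18: take 15 from left. Merged: [7, 14, 15]
Compare 18 vs 18: take 18 from left. Merged: [7, 14, 15, 18]
Compare 21 vs 18: take 18 from right. Merged: [7, 14, 15, 18, 18]
Compare 21 vs 19: take 19 from right. Merged: [7, 14, 15, 18, 18, 19]
Compare 21 vs 24: take 21 from left. Merged: [7, 14, 15, 18, 18, 19, 21]
Append remaining from right: [24]. Merged: [7, 14, 15, 18, 18, 19, 21, 24]

Final merged array: [7, 14, 15, 18, 18, 19, 21, 24]
Total comparisons: 7

The merged array is [7, 14, 15, 18, 18, 19, 21, 24], requiring 7 comparisons. The merge step runs in O(n) time where n is the total number of elements.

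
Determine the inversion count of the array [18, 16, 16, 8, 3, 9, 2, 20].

Finding inversions in [18, 16, 16, 8, 3, 9, 2, 20]:

(0, 1): arr[0]=18 > arr[1]=16
(0, 2): arr[0]=18 > arr[2]=16
(0, 3): arr[0]=18 > arr[3]=8
(0, 4): arr[0]=18 > arr[4]=3
(0, 5): arr[0]=18 > arr[5]=9
(0, 6): arr[0]=18 > arr[6]=2
(1, 3): arr[1]=16 > arr[3]=8
(1, 4): arr[1]=16 > arr[4]=3
(1, 5): arr[1]=16 > arr[5]=9
(1, 6): arr[1]=16 > arr[6]=2
(2, 3): arr[2]=16 > arr[3]=8
(2, 4): arr[2]=16 > arr[4]=3
(2, 5): arr[2]=16 > arr[5]=9
(2, 6): arr[2]=16 > arr[6]=2
(3, 4): arr[3]=8 > arr[4]=3
(3, 6): arr[3]=8 > arr[6]=2
(4, 6): arr[4]=3 > arr[6]=2
(5, 6): arr[5]=9 > arr[6]=2

Total inversions: 18

The array has 18 inversion(s): (0,1), (0,2), (0,3), (0,4), (0,5), (0,6), (1,3), (1,4), (1,5), (1,6), (2,3), (2,4), (2,5), (2,6), (3,4), (3,6), (4,6), (5,6). Each pair (i,j) satisfies i < j and arr[i] > arr[j].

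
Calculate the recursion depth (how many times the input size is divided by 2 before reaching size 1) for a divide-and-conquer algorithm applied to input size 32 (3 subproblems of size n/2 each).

For divide and conquer with division factor 2:

Problem sizes at each level:
Level 0: 32
Level 1: 16
Level 2: 8
Level 3: 4
Level 4: 2
Level 5: 1

The root is level 0 and the size-1 base case is level 5 (the tree spans levels 0 through 5, i.e. 6 levels counting the root), so the depth is the number of divisions: log_2(32) = 5

The recursion tree depth is log_2(32) = 5. At each level, the problem size is divided by 2, so it takes 5 divisions to reduce to a base case of size 1. The algorithm makes 3 recursive calls at each level.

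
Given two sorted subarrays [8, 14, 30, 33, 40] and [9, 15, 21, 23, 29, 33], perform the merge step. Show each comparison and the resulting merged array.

Merging process:

Compare 8 vs 9: take 8 from left. Merged: [8]
Compare 14 vs 9: take 9 from right. Merged: [8, 9]
Compare 14 vs 15: take 14 from left. Merged: [8, 9, 14]
Compare 30 vs 15: take 15 from right. Merged: [8, 9, 14, 15]
Compare 30 vs 21: take 21 from right. Merged: [8, 9, 14, 15, 21]
Compare 30 vs 23: take 23 from right. Merged: [8, 9, 14, 15, 21, 23]
Compare 30 vs 29: take 29 from right. Merged: [8, 9, 14, 15, 21, 23, 29]
Compare 30 vs 33: take 30 from left. Merged: [8, 9, 14, 15, 21, 23, 29, 30]
Compare 33 vs 33: take 33 from left. Merged: [8, 9, 14, 15, 21, 23, 29, 30, 33]
Compare 40 vs 33: take 33 from right. Merged: [8, 9, 14, 15, 21, 23, 29, 30, 33, 33]
Append remaining from left: [40]. Merged: [8, 9, 14, 15, 21, 23, 29, 30, 33, 33, 40]

Final merged array: [8, 9, 14, 15, 21, 23, 29, 30, 33, 33, 40]
Total comparisons: 10

The merged array is [8, 9, 14, 15, 21, 23, 29, 30, 33, 33, 40], requiring 10 comparisons. The merge step runs in O(n) time where n is the total number of elements.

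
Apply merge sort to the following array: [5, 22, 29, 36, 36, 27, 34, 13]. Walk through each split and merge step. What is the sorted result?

Merge sort trace:

Split: [5, 22, 29, 36, 36, 27, 34, 13] -> [5, 22, 29, 36] and [36, 27, 34, 13]
  Split: [5, 22, 29, 36] -> [5, 22] and [29, 36]
    Split: [5, 22] -> [5] and [22]
    Merge: [5] + [22] -> [5, 22]
    Split: [29, 36] -> [29] and [36]
    Merge: [29] + [36] -> [29, 36]
  Merge: [5, 22] + [29, 36] -> [5, 22, 29, 36]
  Split: [36, 27, 34, 13] -> [36, 27] and [34, 13]
    Split: [36, 27] -> [36] and [27]
    Merge: [36] + [27] -> [27, 36]
    Split: [34, 13] -> [34] and [13]
    Merge: [34] + [13] -> [13, 34]
  Merge: [27, 36] + [13, 34] -> [13, 27, 34, 36]
Merge: [5, 22, 29, 36] + [13, 27, 34, 36] -> [5, 13, 22, 27, 29, 34, 36, 36]

Final sorted array: [5, 13, 22, 27, 29, 34, 36, 36]

The merge sort proceeds by recursively splitting the array and merging sorted halves.
After all merges, the sorted array is [5, 13, 22, 27, 29, 34, 36, 36].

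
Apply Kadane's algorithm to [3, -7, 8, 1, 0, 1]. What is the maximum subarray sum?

Using Kadane's algorithm on [3, -7, 8, 1, 0, 1]:

Scanning through the array:
Position 1 (value -7): max_ending_here = -4, max_so_far = 3
Position 2 (value 8): max_ending_here = 8, max_so_far = 8
Position 3 (value 1): max_ending_here = 9, max_so_far = 9
Position 4 (value 0): max_ending_here = 9, max_so_far = 9
Position 5 (value 1): max_ending_here = 10, max_so_far = 10

Maximum subarray: [8, 1, 0, 1]
Maximum sum: 10

The maximum subarray is [8, 1, 0, 1] with sum 10. This subarray runs from index 2 to index 5.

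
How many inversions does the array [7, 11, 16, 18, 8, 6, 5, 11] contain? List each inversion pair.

Finding inversions in [7, 11, 16, 18, 8, 6, 5, 11]:

(0, 5): arr[0]=7 > arr[5]=6
(0, 6): arr[0]=7 > arr[6]=5
(1, 4): arr[1]=11 > arr[4]=8
(1, 5): arr[1]=11 > arr[5]=6
(1, 6): arr[1]=11 > arr[6]=5
(2, 4): arr[2]=16 > arr[4]=8
(2, 5): arr[2]=16 > arr[5]=6
(2, 6): arr[2]=16 > arr[6]=5
(2, 7): arr[2]=16 > arr[7]=11
(3, 4): arr[3]=18 > arr[4]=8
(3, 5): arr[3]=18 > arr[5]=6
(3, 6): arr[3]=18 > arr[6]=5
(3, 7): arr[3]=18 > arr[7]=11
(4, 5): arr[4]=8 > arr[5]=6
(4, 6): arr[4]=8 > arr[6]=5
(5, 6): arr[5]=6 > arr[6]=5

Total inversions: 16

The array has 16 inversion(s): (0,5), (0,6), (1,4), (1,5), (1,6), (2,4), (2,5), (2,6), (2,7), (3,4), (3,5), (3,6), (3,7), (4,5), (4,6), (5,6). Each pair (i,j) satisfies i < j and arr[i] > arr[j].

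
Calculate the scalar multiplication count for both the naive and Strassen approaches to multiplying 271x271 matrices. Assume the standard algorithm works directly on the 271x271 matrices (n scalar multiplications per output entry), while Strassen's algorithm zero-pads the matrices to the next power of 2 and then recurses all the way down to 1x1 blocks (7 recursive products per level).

Matrix multiplication for 271x271 matrices:

Strassen's algorithm requires power-of-2 dimensions. Pad 271x271 to 512x512 (next power of 2).

Standard algorithm: 271^3 = 19902511 multiplications
Strassen's algorithm: 7^(log2(512)) = 7^9 = 40353607 multiplications
Difference: 19902511 - 40353607 = -20451096 (Strassen uses MORE here due to padding overhead — for small or just-over-power-of-2 n, padding can outweigh the per-level savings)

Standard: 19902511 multiplications (271^3). Strassen: 40353607 multiplications (7^9, after padding to 512x512). Strassen reduces 8 recursive multiplications to 7 at each level.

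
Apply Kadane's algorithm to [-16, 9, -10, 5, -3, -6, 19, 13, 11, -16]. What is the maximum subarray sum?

Using Kadane's algorithm on [-16, 9, -10, 5, -3, -6, 19, 13, 11, -16]:

Scanning through the array:
Position 1 (value 9): max_ending_here = 9, max_so_far = 9
Position 2 (value -10): max_ending_here = -1, max_so_far = 9
Position 3 (value 5): max_ending_here = 5, max_so_far = 9
Position 4 (value -3): max_ending_here = 2, max_so_far = 9
Position 5 (value -6): max_ending_here = -4, max_so_far = 9
Position 6 (value 19): max_ending_here = 19, max_so_far = 19
Position 7 (value 13): max_ending_here = 32, max_so_far = 32
Position 8 (value 11): max_ending_here = 43, max_so_far = 43
Position 9 (value -16): max_ending_here = 27, max_so_far = 43

Maximum subarray: [19, 13, 11]
Maximum sum: 43

The maximum subarray is [19, 13, 11] with sum 43. This subarray runs from index 6 to index 8.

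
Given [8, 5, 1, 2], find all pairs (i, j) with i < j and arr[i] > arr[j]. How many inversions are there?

Finding inversions in [8, 5, 1, 2]:

(0, 1): arr[0]=8 > arr[1]=5
(0, 2): arr[0]=8 > arr[2]=1
(0, 3): arr[0]=8 > arr[3]=2
(1, 2): arr[1]=5 > arr[2]=1
(1, 3): arr[1]=5 > arr[3]=2

Total inversions: 5

The array has 5 inversion(s): (0,1), (0,2), (0,3), (1,2), (1,3). Each pair (i,j) satisfies i < j and arr[i] > arr[j].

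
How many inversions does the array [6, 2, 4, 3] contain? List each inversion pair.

Finding inversions in [6, 2, 4, 3]:

(0, 1): arr[0]=6 > arr[1]=2
(0, 2): arr[0]=6 > arr[2]=4
(0, 3): arr[0]=6 > arr[3]=3
(2, 3): arr[2]=4 > arr[3]=3

Total inversions: 4

The array has 4 inversion(s): (0,1), (0,2), (0,3), (2,3). Each pair (i,j) satisfies i < j and arr[i] > arr[j].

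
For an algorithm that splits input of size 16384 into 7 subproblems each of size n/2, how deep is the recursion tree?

For divide and conquer with division factor 2:

Problem sizes at each level:
Level 0: 16384
Level 1: 8192
Level 2: 4096
Level 3: 2048
Level 4: 1024
Level 5: 512
Level 6: 256
Level 7: 128
Level 8: 64
Level 9: 32
Level 10: 16
Level 11: 8
Level 12: 4
Level 13: 2
Level 14: 1

The root is level 0 and the size-1 base case is level 14 (the tree spans levels 0 through 14, i.e. 15 levels counting the root), so the depth is the number of divisions: log_2(16384) = 14

The recursion tree depth is log_2(16384) = 14. At each level, the problem size is divided by 2, so it takes 14 divisions to reduce to a base case of size 1. The algorithm makes 7 recursive calls at each level.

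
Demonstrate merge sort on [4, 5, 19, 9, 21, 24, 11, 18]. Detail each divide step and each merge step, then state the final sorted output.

Merge sort trace:

Split: [4, 5, 19, 9, 21, 24, 11, 18] -> [4, 5, 19, 9] and [21, 24, 11, 18]
  Split: [4, 5, 19, 9] -> [4, 5] and [19, 9]
    Split: [4, 5] -> [4] and [5]
    Merge: [4] + [5] -> [4, 5]
    Split: [19, 9] -> [19] and [9]
    Merge: [19] + [9] -> [9, 19]
  Merge: [4, 5] + [9, 19] -> [4, 5, 9, 19]
  Split: [21, 24, 11, 18] -> [21, 24] and [11, 18]
    Split: [21, 24] -> [21] and [24]
    Merge: [21] + [24] -> [21, 24]
    Split: [11, 18] -> [11] and [18]
    Merge: [11] + [18] -> [11, 18]
  Merge: [21, 24] + [11, 18] -> [11, 18, 21, 24]
Merge: [4, 5, 9, 19] + [11, 18, 21, 24] -> [4, 5, 9, 11, 18, 19, 21, 24]

Final sorted array: [4, 5, 9, 11, 18, 19, 21, 24]

The merge sort proceeds by recursively splitting the array and merging sorted halves.
After all merges, the sorted array is [4, 5, 9, 11, 18, 19, 21, 24].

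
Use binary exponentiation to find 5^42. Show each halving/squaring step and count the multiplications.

Computing 5^42 by squaring (build up from 5^1; each line after the first costs one multiplication):

5^1 = 5
5^2 = (5^1)^2 = 5^2 = 25
5^4 = (5^2)^2 = 25^2 = 625
5^5 = 5 * 5^4 = 5 * 625 = 3125
5^10 = (5^5)^2 = 3125^2 = 9765625
5^20 = (5^10)^2 = 9765625^2 = 95367431640625
5^21 = 5 * 5^20 = 5 * 95367431640625 = 476837158203125
5^42 = (5^21)^2 = 476837158203125^2 = 227373675443232059478759765625

Result: 227373675443232059478759765625
Multiplications needed: 7 (7 lines after 5^1)

5^42 = 227373675443232059478759765625. Using exponentiation by squaring, this requires 7 multiplications. The key idea: if the exponent is even, square the half-power; if odd, multiply by the base once.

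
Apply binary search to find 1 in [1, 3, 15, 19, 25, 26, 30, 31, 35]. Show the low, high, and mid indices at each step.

Binary search for 1 in [1, 3, 15, 19, 25, 26, 30, 31, 35]:

lo=0, hi=8, mid=4, arr[mid]=25 -> 25 > 1, search left half
lo=0, hi=3, mid=1, arr[mid]=3 -> 3 > 1, search left half
lo=0, hi=0, mid=0, arr[mid]=1 -> Found target at index 0!

Binary search finds 1 at index 0 after 3 comparisons. The search repeatedly halves the search space by comparing with the middle element.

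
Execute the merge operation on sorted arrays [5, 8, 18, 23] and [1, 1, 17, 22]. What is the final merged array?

Merging process:

Compare 5 vs 1: take 1 from right. Merged: [1]
Compare 5 vs 1: take 1 from right. Merged: [1, 1]
Compare 5 vs 17: take 5 from left. Merged: [1, 1, 5]
Compare 8 vs 17: take 8 from left. Merged: [1, 1, 5, 8]
Compare 18 vs 17: take 17 from right. Merged: [1, 1, 5, 8, 17]
Compare 18 vs 22: take 18 from left. Merged: [1, 1, 5, 8, 17, 18]
Compare 23 vs 22: take 22 from right. Merged: [1, 1, 5, 8, 17, 18, 22]
Append remaining from left: [23]. Merged: [1, 1, 5, 8, 17, 18, 22, 23]

Final merged array: [1, 1, 5, 8, 17, 18, 22, 23]
Total comparisons: 7

The merged array is [1, 1, 5, 8, 17, 18, 22, 23], requiring 7 comparisons. The merge step runs in O(n) time where n is the total number of elements.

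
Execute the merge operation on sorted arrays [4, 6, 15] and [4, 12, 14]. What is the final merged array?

Merging process:

Compare 4 vs 4: take 4 from left. Merged: [4]
Compare 6 vs 4: take 4 from right. Merged: [4, 4]
Compare 6 vs 12: take 6 from left. Merged: [4, 4, 6]
Compare 15 vs 12: take 12 from right. Merged: [4, 4, 6, 12]
Compare 15 vs 14: take 14 from right. Merged: [4, 4, 6, 12, 14]
Append remaining from left: [15]. Merged: [4, 4, 6, 12, 14, 15]

Final merged array: [4, 4, 6, 12, 14, 15]
Total comparisons: 5

The merged array is [4, 4, 6, 12, 14, 15], requiring 5 comparisons. The merge step runs in O(n) time where n is the total number of elements.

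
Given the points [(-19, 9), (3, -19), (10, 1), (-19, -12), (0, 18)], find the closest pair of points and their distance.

Computing all pairwise distances among 5 points:

d((-19, 9), (3, -19)) = 35.609
d((-19, 9), (10, 1)) = 30.0832
d((-19, 9), (-19, -12)) = 21.0
d((-19, 9), (0, 18)) = 21.0238
d((3, -19), (10, 1)) = 21.1896
d((3, -19), (-19, -12)) = 23.0868
d((3, -19), (0, 18)) = 37.1214
d((10, 1), (-19, -12)) = 31.7805
d((10, 1), (0, 18)) = 19.7231 <-- minimum
d((-19, -12), (0, 18)) = 35.5106

Closest pair: (10, 1) and (0, 18) with distance 19.7231

The closest pair is (10, 1) and (0, 18) with Euclidean distance 19.7231. For 5 points, brute-force pairwise comparison is shown above. For large n, the divide-and-conquer algorithm (sort by x, recurse on halves, check the dividing strip) achieves O(n log n).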